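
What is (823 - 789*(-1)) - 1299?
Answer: 313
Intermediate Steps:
(823 - 789*(-1)) - 1299 = (823 + 789) - 1299 = 1612 - 1299 = 313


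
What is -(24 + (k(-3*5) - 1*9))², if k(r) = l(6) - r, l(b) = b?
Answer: -1296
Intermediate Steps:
k(r) = 6 - r
-(24 + (k(-3*5) - 1*9))² = -(24 + ((6 - (-3)*5) - 1*9))² = -(24 + ((6 - 1*(-15)) - 9))² = -(24 + ((6 + 15) - 9))² = -(24 + (21 - 9))² = -(24 + 12)² = -1*36² = -1*1296 = -1296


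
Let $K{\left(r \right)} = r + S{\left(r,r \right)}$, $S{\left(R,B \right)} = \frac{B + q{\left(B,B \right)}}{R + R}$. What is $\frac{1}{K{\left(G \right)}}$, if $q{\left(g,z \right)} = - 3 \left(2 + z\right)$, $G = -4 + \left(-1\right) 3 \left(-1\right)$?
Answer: $1$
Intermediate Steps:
$G = -1$ ($G = -4 - -3 = -4 + 3 = -1$)
$q{\left(g,z \right)} = -6 - 3 z$
$S{\left(R,B \right)} = \frac{-6 - 2 B}{2 R}$ ($S{\left(R,B \right)} = \frac{B - \left(6 + 3 B\right)}{R + R} = \frac{-6 - 2 B}{2 R}$)
$K{\left(r \right)} = r + \frac{-3 - r}{r}$
$\frac{1}{K{\left(G \right)}} = \frac{1}{-1 - 1 - \frac{3}{-1}} = \frac{1}{-1 - 1 - -3} = \frac{1}{-1 - 1 + 3} = 1^{-1} = 1$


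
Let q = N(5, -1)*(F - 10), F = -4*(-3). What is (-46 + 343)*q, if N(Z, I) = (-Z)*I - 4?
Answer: 594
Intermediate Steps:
F = 12
N(Z, I) = -4 - I*Z (N(Z, I) = -I*Z - 4 = -4 - I*Z)
q = 2 (q = (-4 - 1*(-1)*5)*(12 - 10) = (-4 + 5)*2 = 1*2 = 2)
(-46 + 343)*q = (-46 + 343)*2 = 297*2 = 594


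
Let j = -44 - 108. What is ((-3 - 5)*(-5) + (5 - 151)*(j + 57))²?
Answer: 193488100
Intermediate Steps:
j = -152
((-3 - 5)*(-5) + (5 - 151)*(j + 57))² = ((-3 - 5)*(-5) + (5 - 151)*(-152 + 57))² = (-8*(-5) - 146*(-95))² = (40 + 13870)² = 13910² = 193488100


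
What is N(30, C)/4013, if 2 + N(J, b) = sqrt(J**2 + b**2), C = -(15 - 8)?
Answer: -2/4013 + sqrt(949)/4013 ≈ 0.0071781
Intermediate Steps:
C = -7 (C = -1*7 = -7)
N(J, b) = -2 + sqrt(J**2 + b**2)
N(30, C)/4013 = (-2 + sqrt(30**2 + (-7)**2))/4013 = (-2 + sqrt(900 + 49))*(1/4013) = (-2 + sqrt(949))*(1/4013) = -2/4013 + sqrt(949)/4013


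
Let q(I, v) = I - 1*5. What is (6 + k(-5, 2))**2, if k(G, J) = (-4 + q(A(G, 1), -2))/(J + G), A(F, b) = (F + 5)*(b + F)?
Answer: 81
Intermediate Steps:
A(F, b) = (5 + F)*(F + b)
q(I, v) = -5 + I (q(I, v) = I - 5 = -5 + I)
k(G, J) = (-4 + G**2 + 6*G)/(G + J) (k(G, J) = (-4 + (-5 + (G**2 + 5*G + 5*1 + G*1)))/(J + G) = (-4 + (-5 + (G**2 + 5*G + 5 + G)))/(G + J) = (-4 + (-5 + (5 + G**2 + 6*G)))/(G + J) = (-4 + (G**2 + 6*G))/(G + J) = (-4 + G**2 + 6*G)/(G + J))
(6 + k(-5, 2))**2 = (6 + (-4 + (-5)**2 + 6*(-5))/(-5 + 2))**2 = (6 + (-4 + 25 - 30)/(-3))**2 = (6 - 1/3*(-9))**2 = (6 + 3)**2 = 9**2 = 81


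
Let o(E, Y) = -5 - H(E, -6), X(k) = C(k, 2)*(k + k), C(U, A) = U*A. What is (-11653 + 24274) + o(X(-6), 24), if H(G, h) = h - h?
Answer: 12616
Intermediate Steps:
C(U, A) = A*U
H(G, h) = 0
X(k) = 4*k² (X(k) = (2*k)*(k + k) = (2*k)*(2*k) = 4*k²)
o(E, Y) = -5 (o(E, Y) = -5 - 1*0 = -5 + 0 = -5)
(-11653 + 24274) + o(X(-6), 24) = (-11653 + 24274) - 5 = 12621 - 5 = 12616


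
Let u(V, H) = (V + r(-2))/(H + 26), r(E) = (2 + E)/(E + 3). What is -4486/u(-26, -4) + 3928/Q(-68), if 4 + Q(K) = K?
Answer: 437731/117 ≈ 3741.3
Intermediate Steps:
r(E) = (2 + E)/(3 + E)
u(V, H) = V/(26 + H) (u(V, H) = (V + (2 - 2)/(3 - 2))/(H + 26) = (V + 0/1)/(26 + H) = (V + 1*0)/(26 + H) = (V + 0)/(26 + H) = V/(26 + H))
Q(K) = -4 + K
-4486/u(-26, -4) + 3928/Q(-68) = -4486/((-26/(26 - 4))) + 3928/(-4 - 68) = -4486/((-26/22)) + 3928/(-72) = -4486/((-26*1/22)) + 3928*(-1/72) = -4486/(-13/11) - 491/9 = -4486*(-11/13) - 491/9 = 49346/13 - 491/9 = 437731/117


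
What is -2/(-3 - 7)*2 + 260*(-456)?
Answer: -592798/5 ≈ -1.1856e+5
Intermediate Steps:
-2/(-3 - 7)*2 + 260*(-456) = -2/(-10)*2 - 118560 = -2*(-⅒)*2 - 118560 = (⅕)*2 - 118560 = ⅖ - 118560 = -592798/5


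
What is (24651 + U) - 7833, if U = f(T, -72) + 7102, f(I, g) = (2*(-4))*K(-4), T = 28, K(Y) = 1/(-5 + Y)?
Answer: 215288/9 ≈ 23921.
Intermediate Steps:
f(I, g) = 8/9 (f(I, g) = (2*(-4))/(-5 - 4) = -8/(-9) = -8*(-⅑) = 8/9)
U = 63926/9 (U = 8/9 + 7102 = 63926/9 ≈ 7102.9)
(24651 + U) - 7833 = (24651 + 63926/9) - 7833 = 285785/9 - 7833 = 215288/9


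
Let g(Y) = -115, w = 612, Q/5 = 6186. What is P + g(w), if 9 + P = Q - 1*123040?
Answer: -92234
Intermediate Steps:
Q = 30930 (Q = 5*6186 = 30930)
P = -92119 (P = -9 + (30930 - 1*123040) = -9 + (30930 - 123040) = -9 - 92110 = -92119)
P + g(w) = -92119 - 115 = -92234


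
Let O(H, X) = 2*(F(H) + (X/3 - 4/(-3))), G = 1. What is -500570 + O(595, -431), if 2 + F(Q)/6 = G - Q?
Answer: -1524020/3 ≈ -5.0801e+5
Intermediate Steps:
F(Q) = -6 - 6*Q (F(Q) = -12 + 6*(1 - Q) = -12 + (6 - 6*Q) = -6 - 6*Q)
O(H, X) = -28/3 - 12*H + 2*X/3 (O(H, X) = 2*((-6 - 6*H) + (X/3 - 4/(-3))) = 2*((-6 - 6*H) + (X*(⅓) - 4*(-⅓))) = 2*((-6 - 6*H) + (X/3 + 4/3)) = 2*((-6 - 6*H) + (4/3 + X/3)) = 2*(-14/3 - 6*H + X/3) = -28/3 - 12*H + 2*X/3)
-500570 + O(595, -431) = -500570 + (-28/3 - 12*595 + (⅔)*(-431)) = -500570 + (-28/3 - 7140 - 862/3) = -500570 - 22310/3 = -1524020/3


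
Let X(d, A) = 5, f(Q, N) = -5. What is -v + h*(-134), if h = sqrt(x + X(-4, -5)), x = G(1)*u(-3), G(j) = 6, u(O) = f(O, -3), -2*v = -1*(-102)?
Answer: 51 - 670*I ≈ 51.0 - 670.0*I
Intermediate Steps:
v = -51 (v = -(-1)*(-102)/2 = -1/2*102 = -51)
u(O) = -5
x = -30 (x = 6*(-5) = -30)
h = 5*I (h = sqrt(-30 + 5) = sqrt(-25) = 5*I ≈ 5.0*I)
-v + h*(-134) = -1*(-51) + (5*I)*(-134) = 51 - 670*I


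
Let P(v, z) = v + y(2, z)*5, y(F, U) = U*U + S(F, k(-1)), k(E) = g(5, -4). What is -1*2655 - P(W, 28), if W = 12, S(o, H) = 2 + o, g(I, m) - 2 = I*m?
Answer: -6607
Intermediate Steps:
g(I, m) = 2 + I*m
k(E) = -18 (k(E) = 2 + 5*(-4) = 2 - 20 = -18)
y(F, U) = 2 + F + U² (y(F, U) = U*U + (2 + F) = U² + (2 + F) = 2 + F + U²)
P(v, z) = 20 + v + 5*z² (P(v, z) = v + (2 + 2 + z²)*5 = v + (4 + z²)*5 = v + (20 + 5*z²) = 20 + v + 5*z²)
-1*2655 - P(W, 28) = -1*2655 - (20 + 12 + 5*28²) = -2655 - (20 + 12 + 5*784) = -2655 - (20 + 12 + 3920) = -2655 - 1*3952 = -2655 - 3952 = -6607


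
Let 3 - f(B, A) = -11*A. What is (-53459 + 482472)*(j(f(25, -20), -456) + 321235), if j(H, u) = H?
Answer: 137720895234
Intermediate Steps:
f(B, A) = 3 + 11*A (f(B, A) = 3 - (-11)*A = 3 + 11*A)
(-53459 + 482472)*(j(f(25, -20), -456) + 321235) = (-53459 + 482472)*((3 + 11*(-20)) + 321235) = 429013*((3 - 220) + 321235) = 429013*(-217 + 321235) = 429013*321018 = 137720895234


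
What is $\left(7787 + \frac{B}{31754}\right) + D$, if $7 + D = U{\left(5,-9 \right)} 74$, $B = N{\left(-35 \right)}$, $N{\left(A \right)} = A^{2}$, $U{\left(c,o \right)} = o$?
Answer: $\frac{225899181}{31754} \approx 7114.0$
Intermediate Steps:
$B = 1225$ ($B = \left(-35\right)^{2} = 1225$)
$D = -673$ ($D = -7 - 666 = -673$)
$\left(7787 + \frac{B}{31754}\right) + D = \left(7787 + \frac{1225}{31754}\right) - 673 = \frac{247269623}{31754} - 673 = \frac{225899181}{31754}$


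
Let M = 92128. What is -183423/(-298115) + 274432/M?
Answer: 3084709057/858273085 ≈ 3.5941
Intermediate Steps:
-183423/(-298115) + 274432/M = -183423/(-298115) + 274432/92128 = -183423*(-1/298115) + 274432*(1/92128) = 183423/298115 + 8576/2879 = 3084709057/858273085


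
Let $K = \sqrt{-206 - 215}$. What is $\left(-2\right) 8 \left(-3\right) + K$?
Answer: $48 + i \sqrt{421} \approx 48.0 + 20.518 i$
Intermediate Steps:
$K = i \sqrt{421}$ ($K = \sqrt{-421} = i \sqrt{421} \approx 20.518 i$)
$\left(-2\right) 8 \left(-3\right) + K = \left(-2\right) 8 \left(-3\right) + i \sqrt{421} = \left(-16\right) \left(-3\right) + i \sqrt{421} = 48 + i \sqrt{421}$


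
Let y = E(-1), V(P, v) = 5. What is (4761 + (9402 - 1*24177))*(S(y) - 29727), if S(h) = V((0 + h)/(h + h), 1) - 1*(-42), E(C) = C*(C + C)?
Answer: 297215520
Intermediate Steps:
E(C) = 2*C² (E(C) = C*(2*C) = 2*C²)
y = 2 (y = 2*(-1)² = 2*1 = 2)
S(h) = 47 (S(h) = 5 - 1*(-42) = 5 + 42 = 47)
(4761 + (9402 - 1*24177))*(S(y) - 29727) = (4761 + (9402 - 1*24177))*(47 - 29727) = (4761 + (9402 - 24177))*(-29680) = (4761 - 14775)*(-29680) = -10014*(-29680) = 297215520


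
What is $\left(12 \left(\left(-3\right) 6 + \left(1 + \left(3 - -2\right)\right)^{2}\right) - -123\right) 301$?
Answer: $102039$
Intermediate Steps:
$\left(12 \left(\left(-3\right) 6 + \left(1 + \left(3 - -2\right)\right)^{2}\right) - -123\right) 301 = \left(12 \left(-18 + \left(1 + \left(3 + 2\right)\right)^{2}\right) + \left(-18 + 141\right)\right) 301 = \left(12 \left(-18 + \left(1 + 5\right)^{2}\right) + 123\right) 301 = \left(12 \left(-18 + 6^{2}\right) + 123\right) 301 = \left(12 \left(-18 + 36\right) + 123\right) 301 = \left(12 \cdot 18 + 123\right) 301 = \left(216 + 123\right) 301 = 339 \cdot 301 = 102039$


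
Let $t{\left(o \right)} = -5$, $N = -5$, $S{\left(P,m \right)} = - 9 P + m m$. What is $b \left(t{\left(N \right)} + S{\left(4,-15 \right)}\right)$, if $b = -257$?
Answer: $-47288$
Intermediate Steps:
$S{\left(P,m \right)} = m^{2} - 9 P$ ($S{\left(P,m \right)} = - 9 P + m^{2} = m^{2} - 9 P$)
$b \left(t{\left(N \right)} + S{\left(4,-15 \right)}\right) = - 257 \left(-5 + \left(\left(-15\right)^{2} - 36\right)\right) = - 257 \left(-5 + \left(225 - 36\right)\right) = - 257 \left(-5 + 189\right) = \left(-257\right) 184 = -47288$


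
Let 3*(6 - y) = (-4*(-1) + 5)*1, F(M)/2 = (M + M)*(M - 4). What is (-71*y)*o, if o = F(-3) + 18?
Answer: -21726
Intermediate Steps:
F(M) = 4*M*(-4 + M) (F(M) = 2*((M + M)*(M - 4)) = 2*((2*M)*(-4 + M)) = 2*(2*M*(-4 + M)) = 4*M*(-4 + M))
o = 102 (o = 4*(-3)*(-4 - 3) + 18 = 4*(-3)*(-7) + 18 = 84 + 18 = 102)
y = 3 (y = 6 - (-4*(-1) + 5)/3 = 6 - (4 + 5)/3 = 6 - 3 = 3)
(-71*y)*o = -71*3*102 = -213*102 = -21726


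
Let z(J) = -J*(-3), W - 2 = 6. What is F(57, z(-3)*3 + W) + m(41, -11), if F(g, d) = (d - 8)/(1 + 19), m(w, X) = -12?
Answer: -267/20 ≈ -13.350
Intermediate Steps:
W = 8 (W = 2 + 6 = 8)
z(J) = 3*J
F(g, d) = -2/5 + d/20 (F(g, d) = (-8 + d)/20 = (-8 + d)*(1/20) = -2/5 + d/20)
F(57, z(-3)*3 + W) + m(41, -11) = (-2/5 + ((3*(-3))*3 + 8)/20) - 12 = (-2/5 + (-9*3 + 8)/20) - 12 = (-2/5 + (-27 + 8)/20) - 12 = (-2/5 + (1/20)*(-19)) - 12 = (-2/5 - 19/20) - 12 = -27/20 - 12 = -267/20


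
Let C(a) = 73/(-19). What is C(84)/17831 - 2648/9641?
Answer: -897817065/3266264749 ≈ -0.27488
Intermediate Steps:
C(a) = -73/19 (C(a) = 73*(-1/19) = -73/19)
C(84)/17831 - 2648/9641 = -73/19/17831 - 2648/9641 = -73/19*1/17831 - 2648*1/9641 = -73/338789 - 2648/9641 = -897817065/3266264749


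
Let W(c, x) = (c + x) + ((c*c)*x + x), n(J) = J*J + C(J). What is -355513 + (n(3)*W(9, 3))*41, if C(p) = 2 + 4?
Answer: -196843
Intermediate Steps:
C(p) = 6
n(J) = 6 + J² (n(J) = J*J + 6 = J² + 6 = 6 + J²)
W(c, x) = c + 2*x + x*c² (W(c, x) = (c + x) + (c²*x + x) = (c + x) + (x*c² + x) = (c + x) + (x + x*c²) = c + 2*x + x*c²)
-355513 + (n(3)*W(9, 3))*41 = -355513 + ((6 + 3²)*(9 + 2*3 + 3*9²))*41 = -355513 + ((6 + 9)*(9 + 6 + 3*81))*41 = -355513 + (15*(9 + 6 + 243))*41 = -355513 + (15*258)*41 = -355513 + 3870*41 = -355513 + 158670 = -196843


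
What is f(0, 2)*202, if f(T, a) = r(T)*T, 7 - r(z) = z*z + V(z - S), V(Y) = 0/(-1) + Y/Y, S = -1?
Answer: 0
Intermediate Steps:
V(Y) = 1 (V(Y) = 0*(-1) + 1 = 0 + 1 = 1)
r(z) = 6 - z² (r(z) = 7 - (z*z + 1) = 7 - (z² + 1) = 7 - (1 + z²) = 7 + (-1 - z²) = 6 - z²)
f(T, a) = T*(6 - T²) (f(T, a) = (6 - T²)*T = T*(6 - T²))
f(0, 2)*202 = (0*(6 - 1*0²))*202 = (0*(6 - 1*0))*202 = (0*(6 + 0))*202 = (0*6)*202 = 0*202 = 0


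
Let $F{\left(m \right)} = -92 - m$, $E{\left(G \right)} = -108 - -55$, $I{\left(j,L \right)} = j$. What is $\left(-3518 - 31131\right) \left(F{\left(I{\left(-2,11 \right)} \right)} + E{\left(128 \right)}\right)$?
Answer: $4954807$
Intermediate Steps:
$E{\left(G \right)} = -53$ ($E{\left(G \right)} = -108 + 55 = -53$)
$\left(-3518 - 31131\right) \left(F{\left(I{\left(-2,11 \right)} \right)} + E{\left(128 \right)}\right) = \left(-3518 - 31131\right) \left(\left(-92 - -2\right) - 53\right) = - 34649 \left(\left(-92 + 2\right) - 53\right) = - 34649 \left(-90 - 53\right) = \left(-34649\right) \left(-143\right) = 4954807$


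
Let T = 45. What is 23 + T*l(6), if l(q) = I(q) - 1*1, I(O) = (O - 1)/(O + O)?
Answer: -13/4 ≈ -3.2500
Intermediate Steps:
I(O) = (-1 + O)/(2*O) (I(O) = (-1 + O)/((2*O)) = (-1 + O)*(1/(2*O)) = (-1 + O)/(2*O))
l(q) = -1 + (-1 + q)/(2*q) (l(q) = (-1 + q)/(2*q) - 1*1 = (-1 + q)/(2*q) - 1 = -1 + (-1 + q)/(2*q))
23 + T*l(6) = 23 + 45*((½)*(-1 - 1*6)/6) = 23 + 45*((½)*(⅙)*(-1 - 6)) = 23 + 45*((½)*(⅙)*(-7)) = 23 + 45*(-7/12) = 23 - 105/4 = -13/4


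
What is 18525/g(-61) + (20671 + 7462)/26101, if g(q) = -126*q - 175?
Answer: 694827988/196044611 ≈ 3.5442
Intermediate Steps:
g(q) = -175 - 126*q
18525/g(-61) + (20671 + 7462)/26101 = 18525/(-175 - 126*(-61)) + (20671 + 7462)/26101 = 18525/(-175 + 7686) + 28133*(1/26101) = 18525/7511 + 28133/26101 = 694827988/196044611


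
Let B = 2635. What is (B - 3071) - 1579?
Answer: -2015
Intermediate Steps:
(B - 3071) - 1579 = (2635 - 3071) - 1579 = -436 - 1579 = -2015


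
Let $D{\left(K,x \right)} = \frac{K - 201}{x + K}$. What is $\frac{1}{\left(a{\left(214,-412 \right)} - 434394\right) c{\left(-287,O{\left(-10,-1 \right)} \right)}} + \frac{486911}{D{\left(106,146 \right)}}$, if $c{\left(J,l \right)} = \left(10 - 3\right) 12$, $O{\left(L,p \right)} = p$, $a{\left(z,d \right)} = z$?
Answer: $- \frac{895012751320147}{692951280} \approx -1.2916 \cdot 10^{6}$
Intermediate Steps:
$D{\left(K,x \right)} = \frac{-201 + K}{K + x}$
$c{\left(J,l \right)} = 84$ ($c{\left(J,l \right)} = 7 \cdot 12 = 84$)
$\frac{1}{\left(a{\left(214,-412 \right)} - 434394\right) c{\left(-287,O{\left(-10,-1 \right)} \right)}} + \frac{486911}{D{\left(106,146 \right)}} = \frac{1}{\left(214 - 434394\right) 84} + \frac{486911}{\frac{1}{106 + 146} \left(-201 + 106\right)} = \frac{1}{-434180} \cdot \frac{1}{84} + \frac{486911}{\frac{1}{252} \left(-95\right)} = \left(- \frac{1}{434180}\right) \frac{1}{84} + \frac{486911}{\frac{1}{252} \left(-95\right)} = - \frac{1}{36471120} + \frac{486911}{- \frac{95}{252}} = - \frac{1}{36471120} + 486911 \left(- \frac{252}{95}\right) = - \frac{1}{36471120} - \frac{122701572}{95} = - \frac{895012751320147}{692951280}$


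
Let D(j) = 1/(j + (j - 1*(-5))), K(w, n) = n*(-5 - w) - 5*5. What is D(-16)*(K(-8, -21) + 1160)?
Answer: -1072/27 ≈ -39.704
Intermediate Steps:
K(w, n) = -25 + n*(-5 - w) (K(w, n) = n*(-5 - w) - 25 = -25 + n*(-5 - w))
D(j) = 1/(5 + 2*j) (D(j) = 1/(j + (j + 5)) = 1/(j + (5 + j)) = 1/(5 + 2*j))
D(-16)*(K(-8, -21) + 1160) = ((-25 - 5*(-21) - 1*(-21)*(-8)) + 1160)/(5 + 2*(-16)) = ((-25 + 105 - 168) + 1160)/(5 - 32) = (-88 + 1160)/(-27) = -1/27*1072 = -1072/27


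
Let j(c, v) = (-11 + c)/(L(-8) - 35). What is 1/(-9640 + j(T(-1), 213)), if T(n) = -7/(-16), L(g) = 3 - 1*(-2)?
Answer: -480/4627031 ≈ -0.00010374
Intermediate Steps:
L(g) = 5 (L(g) = 3 + 2 = 5)
T(n) = 7/16 (T(n) = -7*(-1/16) = 7/16)
j(c, v) = 11/30 - c/30 (j(c, v) = (-11 + c)/(5 - 35) = (-11 + c)/(-30) = (-11 + c)*(-1/30) = 11/30 - c/30)
1/(-9640 + j(T(-1), 213)) = 1/(-9640 + (11/30 - 1/30*7/16)) = 1/(-9640 + (11/30 - 7/480)) = 1/(-9640 + 169/480) = 1/(-4627031/480) = -480/4627031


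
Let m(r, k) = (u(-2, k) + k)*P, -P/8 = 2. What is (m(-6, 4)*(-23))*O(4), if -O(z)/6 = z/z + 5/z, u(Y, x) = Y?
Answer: -9936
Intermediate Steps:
P = -16 (P = -8*2 = -16)
O(z) = -6 - 30/z (O(z) = -6*(z/z + 5/z) = -6*(1 + 5/z) = -6 - 30/z)
m(r, k) = 32 - 16*k (m(r, k) = (-2 + k)*(-16) = 32 - 16*k)
(m(-6, 4)*(-23))*O(4) = ((32 - 16*4)*(-23))*(-6 - 30/4) = ((32 - 64)*(-23))*(-6 - 30*¼) = (-32*(-23))*(-6 - 15/2) = 736*(-27/2) = -9936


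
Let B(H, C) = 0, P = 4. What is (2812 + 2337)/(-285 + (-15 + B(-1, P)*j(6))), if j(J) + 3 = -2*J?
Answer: -5149/300 ≈ -17.163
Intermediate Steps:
j(J) = -3 - 2*J
(2812 + 2337)/(-285 + (-15 + B(-1, P)*j(6))) = (2812 + 2337)/(-285 + (-15 + 0*(-3 - 2*6))) = 5149/(-285 + (-15 + 0*(-3 - 12))) = 5149/(-285 + (-15 + 0*(-15))) = 5149/(-285 + (-15 + 0)) = 5149/(-285 - 15) = 5149/(-300) = 5149*(-1/300) = -5149/300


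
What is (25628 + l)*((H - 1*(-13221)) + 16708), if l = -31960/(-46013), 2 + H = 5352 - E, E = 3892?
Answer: 787515272404/979 ≈ 8.0441e+8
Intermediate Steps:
H = 1458 (H = -2 + (5352 - 1*3892) = -2 + (5352 - 3892) = -2 + 1460 = 1458)
l = 680/979 (l = -31960*(-1/46013) = 680/979 ≈ 0.69459)
(25628 + l)*((H - 1*(-13221)) + 16708) = (25628 + 680/979)*((1458 - 1*(-13221)) + 16708) = 25090492*((1458 + 13221) + 16708)/979 = 25090492*(14679 + 16708)/979 = (25090492/979)*31387 = 787515272404/979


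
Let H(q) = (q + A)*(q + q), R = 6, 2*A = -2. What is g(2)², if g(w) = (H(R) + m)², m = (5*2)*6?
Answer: 207360000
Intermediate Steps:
A = -1 (A = (½)*(-2) = -1)
H(q) = 2*q*(-1 + q) (H(q) = (q - 1)*(q + q) = (-1 + q)*(2*q) = 2*q*(-1 + q))
m = 60 (m = 10*6 = 60)
g(w) = 14400 (g(w) = (2*6*(-1 + 6) + 60)² = (2*6*5 + 60)² = (60 + 60)² = 120² = 14400)
g(2)² = 14400² = 207360000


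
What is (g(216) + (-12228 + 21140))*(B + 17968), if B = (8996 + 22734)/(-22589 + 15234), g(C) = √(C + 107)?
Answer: 235495874784/1471 + 26424582*√323/1471 ≈ 1.6042e+8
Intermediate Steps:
g(C) = √(107 + C)
B = -6346/1471 (B = 31730/(-7355) = 31730*(-1/7355) = -6346/1471 ≈ -4.3141)
(g(216) + (-12228 + 21140))*(B + 17968) = (√(107 + 216) + (-12228 + 21140))*(-6346/1471 + 17968) = (√323 + 8912)*(26424582/1471) = (8912 + √323)*(26424582/1471) = 235495874784/1471 + 26424582*√323/1471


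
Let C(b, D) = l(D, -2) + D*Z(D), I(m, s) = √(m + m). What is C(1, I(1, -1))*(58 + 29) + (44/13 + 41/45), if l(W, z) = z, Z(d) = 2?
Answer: -99277/585 + 174*√2 ≈ 76.369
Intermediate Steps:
I(m, s) = √2*√m (I(m, s) = √(2*m) = √2*√m)
C(b, D) = -2 + 2*D (C(b, D) = -2 + D*2 = -2 + 2*D)
C(1, I(1, -1))*(58 + 29) + (44/13 + 41/45) = (-2 + 2*(√2*√1))*(58 + 29) + (44/13 + 41/45) = (-2 + 2*(√2*1))*87 + (44*(1/13) + 41*(1/45)) = (-2 + 2*√2)*87 + (44/13 + 41/45) = (-174 + 174*√2) + 2513/585 = -99277/585 + 174*√2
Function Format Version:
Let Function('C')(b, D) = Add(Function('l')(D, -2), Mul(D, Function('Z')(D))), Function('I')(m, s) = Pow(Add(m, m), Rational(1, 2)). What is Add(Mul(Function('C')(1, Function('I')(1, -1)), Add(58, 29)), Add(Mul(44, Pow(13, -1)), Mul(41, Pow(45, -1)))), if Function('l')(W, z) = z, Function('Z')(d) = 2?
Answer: Add(Rational(-99277, 585), Mul(174, Pow(2, Rational(1, 2)))) ≈ 76.369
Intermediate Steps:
Function('I')(m, s) = Mul(Pow(2, Rational(1, 2)), Pow(m, Rational(1, 2))) (Function('I')(m, s) = Pow(Mul(2, m), Rational(1, 2)) = Mul(Pow(2, Rational(1, 2)), Pow(m, Rational(1, 2))))
Function('C')(b, D) = Add(-2, Mul(2, D)) (Function('C')(b, D) = Add(-2, Mul(D, 2)) = Add(-2, Mul(2, D)))
Add(Mul(Function('C')(1, Function('I')(1, -1)), Add(58, 29)), Add(Mul(44, Pow(13, -1)), Mul(41, Pow(45, -1)))) = Add(Mul(Add(-2, Mul(2, Mul(Pow(2, Rational(1, 2)), Pow(1, Rational(1, 2))))), Add(58, 29)), Add(Mul(44, Pow(13, -1)), Mul(41, Pow(45, -1)))) = Add(Mul(Add(-2, Mul(2, Mul(Pow(2, Rational(1, 2)), 1))), 87), Add(Mul(44, Rational(1, 13)), Mul(41, Rational(1, 45)))) = Add(Mul(Add(-2, Mul(2, Pow(2, Rational(1, 2)))), 87), Add(Rational(44, 13), Rational(41, 45))) = Add(Add(-174, Mul(174, Pow(2, Rational(1, 2)))), Rational(2513, 585)) = Add(Rational(-99277, 585), Mul(174, Pow(2, Rational(1, 2))))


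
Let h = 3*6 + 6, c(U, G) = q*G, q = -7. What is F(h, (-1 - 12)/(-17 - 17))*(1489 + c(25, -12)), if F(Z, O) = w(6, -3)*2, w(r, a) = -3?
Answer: -9438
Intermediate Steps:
c(U, G) = -7*G
h = 24 (h = 18 + 6 = 24)
F(Z, O) = -6 (F(Z, O) = -3*2 = -6)
F(h, (-1 - 12)/(-17 - 17))*(1489 + c(25, -12)) = -6*(1489 - 7*(-12)) = -6*(1489 + 84) = -6*1573 = -9438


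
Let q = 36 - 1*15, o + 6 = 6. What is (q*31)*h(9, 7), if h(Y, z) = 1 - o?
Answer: 651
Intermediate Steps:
o = 0 (o = -6 + 6 = 0)
h(Y, z) = 1 (h(Y, z) = 1 - 1*0 = 1 + 0 = 1)
q = 21 (q = 36 - 15 = 21)
(q*31)*h(9, 7) = (21*31)*1 = 651*1 = 651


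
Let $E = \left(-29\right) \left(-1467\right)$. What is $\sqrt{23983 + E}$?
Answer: $\sqrt{66526} \approx 257.93$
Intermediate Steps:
$E = 42543$
$\sqrt{23983 + E} = \sqrt{23983 + 42543} = \sqrt{66526}$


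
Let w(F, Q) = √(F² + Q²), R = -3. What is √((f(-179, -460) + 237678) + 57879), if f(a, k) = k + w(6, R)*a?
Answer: √(295097 - 537*√5) ≈ 542.12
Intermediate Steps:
f(a, k) = k + 3*a*√5 (f(a, k) = k + √(6² + (-3)²)*a = k + √(36 + 9)*a = k + √45*a = k + (3*√5)*a = k + 3*a*√5)
√((f(-179, -460) + 237678) + 57879) = √(((-460 + 3*(-179)*√5) + 237678) + 57879) = √(((-460 - 537*√5) + 237678) + 57879) = √((237218 - 537*√5) + 57879) = √(295097 - 537*√5)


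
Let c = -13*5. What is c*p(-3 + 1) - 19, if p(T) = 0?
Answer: -19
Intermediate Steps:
c = -65
c*p(-3 + 1) - 19 = -65*0 - 19 = 0 - 19 = -19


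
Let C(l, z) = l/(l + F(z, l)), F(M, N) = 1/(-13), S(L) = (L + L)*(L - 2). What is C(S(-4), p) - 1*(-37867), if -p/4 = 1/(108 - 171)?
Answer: 23591765/623 ≈ 37868.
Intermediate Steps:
S(L) = 2*L*(-2 + L) (S(L) = (2*L)*(-2 + L) = 2*L*(-2 + L))
F(M, N) = -1/13
p = 4/63 (p = -4/(108 - 171) = -4/(-63) = -4*(-1/63) = 4/63 ≈ 0.063492)
C(l, z) = l/(-1/13 + l) (C(l, z) = l/(l - 1/13) = l/(-1/13 + l))
C(S(-4), p) - 1*(-37867) = 13*(2*(-4)*(-2 - 4))/(-1 + 13*(2*(-4)*(-2 - 4))) - 1*(-37867) = 13*(2*(-4)*(-6))/(-1 + 13*(2*(-4)*(-6))) + 37867 = 13*48/(-1 + 13*48) + 37867 = 13*48/(-1 + 624) + 37867 = 13*48/623 + 37867 = 13*48*(1/623) + 37867 = 624/623 + 37867 = 23591765/623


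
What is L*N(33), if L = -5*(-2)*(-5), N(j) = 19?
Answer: -950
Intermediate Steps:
L = -50 (L = 10*(-5) = -50)
L*N(33) = -50*19 = -950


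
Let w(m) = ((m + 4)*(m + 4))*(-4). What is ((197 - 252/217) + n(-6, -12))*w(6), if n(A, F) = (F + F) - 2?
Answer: -2106000/31 ≈ -67936.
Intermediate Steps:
n(A, F) = -2 + 2*F (n(A, F) = 2*F - 2 = -2 + 2*F)
w(m) = -4*(4 + m)**2 (w(m) = ((4 + m)*(4 + m))*(-4) = (4 + m)**2*(-4) = -4*(4 + m)**2)
((197 - 252/217) + n(-6, -12))*w(6) = ((197 - 252/217) + (-2 + 2*(-12)))*(-4*(4 + 6)**2) = ((197 - 252/217) + (-2 - 24))*(-4*10**2) = ((197 - 1*36/31) - 26)*(-4*100) = ((197 - 36/31) - 26)*(-400) = (6071/31 - 26)*(-400) = (5265/31)*(-400) = -2106000/31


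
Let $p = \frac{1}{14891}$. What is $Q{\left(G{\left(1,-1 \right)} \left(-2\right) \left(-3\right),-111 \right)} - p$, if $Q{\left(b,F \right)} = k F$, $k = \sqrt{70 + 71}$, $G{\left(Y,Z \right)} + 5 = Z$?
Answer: $- \frac{1}{14891} - 111 \sqrt{141} \approx -1318.1$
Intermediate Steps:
$G{\left(Y,Z \right)} = -5 + Z$
$k = \sqrt{141} \approx 11.874$
$Q{\left(b,F \right)} = F \sqrt{141}$ ($Q{\left(b,F \right)} = \sqrt{141} F = F \sqrt{141}$)
$p = \frac{1}{14891} \approx 6.7155 \cdot 10^{-5}$
$Q{\left(G{\left(1,-1 \right)} \left(-2\right) \left(-3\right),-111 \right)} - p = - 111 \sqrt{141} - \frac{1}{14891} = - \frac{1}{14891} - 111 \sqrt{141}$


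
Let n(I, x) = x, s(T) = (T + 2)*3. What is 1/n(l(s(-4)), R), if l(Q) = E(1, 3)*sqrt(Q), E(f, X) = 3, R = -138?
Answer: -1/138 ≈ -0.0072464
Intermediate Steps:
s(T) = 6 + 3*T (s(T) = (2 + T)*3 = 6 + 3*T)
l(Q) = 3*sqrt(Q)
1/n(l(s(-4)), R) = 1/(-138) = -1/138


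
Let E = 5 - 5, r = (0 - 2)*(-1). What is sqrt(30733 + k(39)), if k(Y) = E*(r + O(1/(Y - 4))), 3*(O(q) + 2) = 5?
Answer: sqrt(30733) ≈ 175.31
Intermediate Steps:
O(q) = -1/3 (O(q) = -2 + (1/3)*5 = -2 + 5/3 = -1/3)
r = 2 (r = -2*(-1) = 2)
E = 0
k(Y) = 0 (k(Y) = 0*(2 - 1/3) = 0*(5/3) = 0)
sqrt(30733 + k(39)) = sqrt(30733 + 0) = sqrt(30733)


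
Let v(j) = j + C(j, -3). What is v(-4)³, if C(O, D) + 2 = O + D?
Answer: -2197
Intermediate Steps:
C(O, D) = -2 + D + O (C(O, D) = -2 + (O + D) = -2 + (D + O) = -2 + D + O)
v(j) = -5 + 2*j (v(j) = j + (-2 - 3 + j) = j + (-5 + j) = -5 + 2*j)
v(-4)³ = (-5 + 2*(-4))³ = (-5 - 8)³ = (-13)³ = -2197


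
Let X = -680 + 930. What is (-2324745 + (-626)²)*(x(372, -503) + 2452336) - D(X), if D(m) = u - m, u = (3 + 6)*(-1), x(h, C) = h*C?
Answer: -4378373515921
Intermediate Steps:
x(h, C) = C*h
u = -9 (u = 9*(-1) = -9)
X = 250
D(m) = -9 - m
(-2324745 + (-626)²)*(x(372, -503) + 2452336) - D(X) = (-2324745 + (-626)²)*(-503*372 + 2452336) - (-9 - 1*250) = (-2324745 + 391876)*(-187116 + 2452336) - (-9 - 250) = -1932869*2265220 - 1*(-259) = -4378373516180 + 259 = -4378373515921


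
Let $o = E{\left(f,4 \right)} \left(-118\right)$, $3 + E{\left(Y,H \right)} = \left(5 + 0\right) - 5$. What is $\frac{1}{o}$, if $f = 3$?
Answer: $\frac{1}{354} \approx 0.0028249$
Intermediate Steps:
$E{\left(Y,H \right)} = -3$ ($E{\left(Y,H \right)} = -3 + \left(\left(5 + 0\right) - 5\right) = -3 + \left(5 - 5\right) = -3 + 0 = -3$)
$o = 354$ ($o = \left(-3\right) \left(-118\right) = 354$)
$\frac{1}{o} = \frac{1}{354}$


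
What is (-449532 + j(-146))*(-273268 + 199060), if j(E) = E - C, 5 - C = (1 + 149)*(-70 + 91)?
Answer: 33136320864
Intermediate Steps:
C = -3145 (C = 5 - (1 + 149)*(-70 + 91) = 5 - 150*21 = 5 - 1*3150 = 5 - 3150 = -3145)
j(E) = 3145 + E (j(E) = E - 1*(-3145) = E + 3145 = 3145 + E)
(-449532 + j(-146))*(-273268 + 199060) = (-449532 + (3145 - 146))*(-273268 + 199060) = (-449532 + 2999)*(-74208) = -446533*(-74208) = 33136320864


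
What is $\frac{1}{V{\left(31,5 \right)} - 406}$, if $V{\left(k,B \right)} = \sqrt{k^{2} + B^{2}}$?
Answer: $- \frac{7}{2825} - \frac{\sqrt{986}}{163850} \approx -0.0026695$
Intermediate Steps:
$V{\left(k,B \right)} = \sqrt{B^{2} + k^{2}}$
$\frac{1}{V{\left(31,5 \right)} - 406} = \frac{1}{\sqrt{5^{2} + 31^{2}} - 406} = \frac{1}{\sqrt{25 + 961} - 406} = \frac{1}{\sqrt{986} - 406} = \frac{1}{-406 + \sqrt{986}}$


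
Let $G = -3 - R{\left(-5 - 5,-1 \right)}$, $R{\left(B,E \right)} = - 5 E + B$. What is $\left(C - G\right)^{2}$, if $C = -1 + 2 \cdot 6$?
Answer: $81$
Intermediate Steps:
$R{\left(B,E \right)} = B - 5 E$
$C = 11$ ($C = -1 + 12 = 11$)
$G = 2$ ($G = -3 - \left(\left(-5 - 5\right) - -5\right) = -3 - \left(-10 + 5\right) = -3 - -5 = -3 + 5 = 2$)
$\left(C - G\right)^{2} = \left(11 - 2\right)^{2} = 9^{2} = 81$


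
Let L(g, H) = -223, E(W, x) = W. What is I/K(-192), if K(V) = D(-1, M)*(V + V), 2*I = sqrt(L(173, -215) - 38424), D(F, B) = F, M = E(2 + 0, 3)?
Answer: I*sqrt(38647)/768 ≈ 0.25597*I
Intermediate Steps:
M = 2 (M = 2 + 0 = 2)
I = I*sqrt(38647)/2 (I = sqrt(-223 - 38424)/2 = sqrt(-38647)/2 = (I*sqrt(38647))/2 = I*sqrt(38647)/2 ≈ 98.294*I)
K(V) = -2*V (K(V) = -(V + V) = -2*V)
I/K(-192) = (I*sqrt(38647)/2)/((-2*(-192))) = (I*sqrt(38647)/2)/384 = (I*sqrt(38647)/2)*(1/384) = I*sqrt(38647)/768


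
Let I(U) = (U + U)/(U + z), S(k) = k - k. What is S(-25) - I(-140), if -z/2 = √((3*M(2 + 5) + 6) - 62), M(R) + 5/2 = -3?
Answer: -3920/1989 + 28*I*√290/1989 ≈ -1.9708 + 0.23973*I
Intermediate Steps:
M(R) = -11/2 (M(R) = -5/2 - 3 = -11/2)
S(k) = 0
z = -I*√290 (z = -2*√((3*(-11/2) + 6) - 62) = -2*√((-33/2 + 6) - 62) = -2*√(-21/2 - 62) = -I*√290 ≈ -17.029*I)
I(U) = 2*U/(U - I*√290) (I(U) = (U + U)/(U - I*√290) = (2*U)/(U - I*√290) = 2*U/(U - I*√290))
S(-25) - I(-140) = 0 - 2*(-140)/(-140 - I*√290) = 0 - (-280)/(-140 - I*√290) = 0 + 280/(-140 - I*√290) = 280/(-140 - I*√290)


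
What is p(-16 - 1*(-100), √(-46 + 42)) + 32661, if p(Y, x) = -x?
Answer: 32661 - 2*I ≈ 32661.0 - 2.0*I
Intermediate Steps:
p(-16 - 1*(-100), √(-46 + 42)) + 32661 = -√(-46 + 42) + 32661 = -√(-4) + 32661 = -2*I + 32661 = 32661 - 2*I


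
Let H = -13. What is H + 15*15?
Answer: 212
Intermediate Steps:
H + 15*15 = -13 + 15*15 = -13 + 225 = 212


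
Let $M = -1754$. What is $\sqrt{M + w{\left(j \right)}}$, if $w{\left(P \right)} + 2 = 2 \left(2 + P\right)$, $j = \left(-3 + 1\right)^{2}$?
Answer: $4 i \sqrt{109} \approx 41.761 i$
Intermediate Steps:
$j = 4$ ($j = \left(-2\right)^{2} = 4$)
$w{\left(P \right)} = 2 + 2 P$ ($w{\left(P \right)} = -2 + 2 \left(2 + P\right) = -2 + \left(4 + 2 P\right) = 2 + 2 P$)
$\sqrt{M + w{\left(j \right)}} = \sqrt{-1754 + \left(2 + 2 \cdot 4\right)} = \sqrt{-1754 + \left(2 + 8\right)} = \sqrt{-1754 + 10} = \sqrt{-1744} = 4 i \sqrt{109}$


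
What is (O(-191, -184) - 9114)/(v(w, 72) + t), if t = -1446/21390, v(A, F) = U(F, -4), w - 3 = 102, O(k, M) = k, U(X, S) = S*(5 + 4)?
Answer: 33172325/128581 ≈ 257.99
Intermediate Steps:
U(X, S) = 9*S (U(X, S) = S*9 = 9*S)
w = 105 (w = 3 + 102 = 105)
v(A, F) = -36 (v(A, F) = 9*(-4) = -36)
t = -241/3565 (t = -1446*1/21390 = -241/3565 ≈ -0.067602)
(O(-191, -184) - 9114)/(v(w, 72) + t) = (-191 - 9114)/(-36 - 241/3565) = -9305/(-128581/3565) = -9305*(-3565/128581) = 33172325/128581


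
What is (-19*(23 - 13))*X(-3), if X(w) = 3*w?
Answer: 1710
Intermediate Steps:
(-19*(23 - 13))*X(-3) = (-19*(23 - 13))*(3*(-3)) = -19*10*(-9) = -190*(-9) = 1710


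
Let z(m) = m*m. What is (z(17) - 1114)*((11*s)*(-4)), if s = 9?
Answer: 326700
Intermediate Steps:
z(m) = m**2
(z(17) - 1114)*((11*s)*(-4)) = (17**2 - 1114)*((11*9)*(-4)) = (289 - 1114)*(99*(-4)) = -825*(-396) = 326700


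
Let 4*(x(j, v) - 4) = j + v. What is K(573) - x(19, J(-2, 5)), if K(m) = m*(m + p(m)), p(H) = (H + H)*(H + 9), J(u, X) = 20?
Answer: 1530013085/4 ≈ 3.8250e+8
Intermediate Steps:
x(j, v) = 4 + j/4 + v/4 (x(j, v) = 4 + (j + v)/4 = 4 + (j/4 + v/4) = 4 + j/4 + v/4)
p(H) = 2*H*(9 + H) (p(H) = (2*H)*(9 + H) = 2*H*(9 + H))
K(m) = m*(m + 2*m*(9 + m))
K(573) - x(19, J(-2, 5)) = 573²*(19 + 2*573) - (4 + (¼)*19 + (¼)*20) = 328329*(19 + 1146) - (4 + 19/4 + 5) = 328329*1165 - 1*55/4 = 382503285 - 55/4 = 1530013085/4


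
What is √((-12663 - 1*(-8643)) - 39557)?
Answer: I*√43577 ≈ 208.75*I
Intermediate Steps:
√((-12663 - 1*(-8643)) - 39557) = √((-12663 + 8643) - 39557) = √(-4020 - 39557) = √(-43577) = I*√43577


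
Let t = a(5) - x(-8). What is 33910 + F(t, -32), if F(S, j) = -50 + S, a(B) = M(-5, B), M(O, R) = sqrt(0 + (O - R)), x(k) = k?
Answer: 33868 + I*sqrt(10) ≈ 33868.0 + 3.1623*I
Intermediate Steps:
M(O, R) = sqrt(O - R)
a(B) = sqrt(-5 - B)
t = 8 + I*sqrt(10) (t = sqrt(-5 - 1*5) - 1*(-8) = sqrt(-5 - 5) + 8 = sqrt(-10) + 8 = I*sqrt(10) + 8 = 8 + I*sqrt(10) ≈ 8.0 + 3.1623*I)
33910 + F(t, -32) = 33910 + (-50 + (8 + I*sqrt(10))) = 33910 + (-42 + I*sqrt(10)) = 33868 + I*sqrt(10)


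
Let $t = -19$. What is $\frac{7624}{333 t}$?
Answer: $- \frac{7624}{6327} \approx -1.205$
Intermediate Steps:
$\frac{7624}{333 t} = \frac{7624}{333 \left(-19\right)} = \frac{7624}{-6327} = 7624 \left(- \frac{1}{6327}\right) = - \frac{7624}{6327}$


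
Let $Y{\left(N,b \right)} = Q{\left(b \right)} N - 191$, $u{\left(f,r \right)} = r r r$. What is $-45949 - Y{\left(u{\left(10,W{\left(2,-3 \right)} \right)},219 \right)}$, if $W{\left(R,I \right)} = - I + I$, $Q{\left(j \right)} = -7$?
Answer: $-45758$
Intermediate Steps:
$W{\left(R,I \right)} = 0$
$u{\left(f,r \right)} = r^{3}$ ($u{\left(f,r \right)} = r^{2} r = r^{3}$)
$Y{\left(N,b \right)} = -191 - 7 N$ ($Y{\left(N,b \right)} = - 7 N - 191 = -191 - 7 N$)
$-45949 - Y{\left(u{\left(10,W{\left(2,-3 \right)} \right)},219 \right)} = -45949 - \left(-191 - 7 \cdot 0^{3}\right) = -45949 - \left(-191 - 0\right) = -45949 - \left(-191 + 0\right) = -45949 - -191 = -45949 + 191 = -45758$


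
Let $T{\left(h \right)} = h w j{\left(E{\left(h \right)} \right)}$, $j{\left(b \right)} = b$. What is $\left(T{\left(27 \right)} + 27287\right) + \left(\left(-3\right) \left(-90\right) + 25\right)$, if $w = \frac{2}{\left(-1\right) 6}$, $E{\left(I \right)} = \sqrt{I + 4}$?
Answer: $27582 - 9 \sqrt{31} \approx 27532.0$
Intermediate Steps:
$E{\left(I \right)} = \sqrt{4 + I}$
$w = - \frac{1}{3}$ ($w = \frac{2}{-6} = 2 \left(- \frac{1}{6}\right) = - \frac{1}{3} \approx -0.33333$)
$T{\left(h \right)} = - \frac{h \sqrt{4 + h}}{3}$ ($T{\left(h \right)} = h \left(- \frac{1}{3}\right) \sqrt{4 + h} = - \frac{h}{3} \sqrt{4 + h} = - \frac{h \sqrt{4 + h}}{3}$)
$\left(T{\left(27 \right)} + 27287\right) + \left(\left(-3\right) \left(-90\right) + 25\right) = \left(\left(- \frac{1}{3}\right) 27 \sqrt{4 + 27} + 27287\right) + \left(\left(-3\right) \left(-90\right) + 25\right) = \left(\left(- \frac{1}{3}\right) 27 \sqrt{31} + 27287\right) + \left(270 + 25\right) = \left(- 9 \sqrt{31} + 27287\right) + 295 = \left(27287 - 9 \sqrt{31}\right) + 295 = 27582 - 9 \sqrt{31}$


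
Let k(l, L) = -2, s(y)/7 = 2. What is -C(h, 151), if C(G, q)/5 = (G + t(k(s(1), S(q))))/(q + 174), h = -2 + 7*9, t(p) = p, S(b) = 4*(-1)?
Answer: -59/65 ≈ -0.90769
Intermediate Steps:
S(b) = -4
s(y) = 14 (s(y) = 7*2 = 14)
h = 61 (h = -2 + 63 = 61)
C(G, q) = 5*(-2 + G)/(174 + q) (C(G, q) = 5*((G - 2)/(q + 174)) = 5*((-2 + G)/(174 + q)) = 5*(-2 + G)/(174 + q))
-C(h, 151) = -5*(-2 + 61)/(174 + 151) = -5*59/325 = -1*59/65 = -59/65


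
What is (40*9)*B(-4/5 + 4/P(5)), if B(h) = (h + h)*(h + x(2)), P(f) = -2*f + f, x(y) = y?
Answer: -2304/5 ≈ -460.80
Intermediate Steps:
P(f) = -f
B(h) = 2*h*(2 + h) (B(h) = (h + h)*(h + 2) = (2*h)*(2 + h) = 2*h*(2 + h))
(40*9)*B(-4/5 + 4/P(5)) = (40*9)*(2*(-4/5 + 4/((-1*5)))*(2 + (-4/5 + 4/((-1*5))))) = 360*(2*(-4*⅕ + 4/(-5))*(2 + (-4*⅕ + 4/(-5)))) = 360*(2*(-⅘ + 4*(-⅕))*(2 + (-⅘ + 4*(-⅕)))) = 360*(2*(-⅘ - ⅘)*(2 + (-⅘ - ⅘))) = 360*(2*(-8/5)*(2 - 8/5)) = 360*(2*(-8/5)*(⅖)) = 360*(-32/25) = -2304/5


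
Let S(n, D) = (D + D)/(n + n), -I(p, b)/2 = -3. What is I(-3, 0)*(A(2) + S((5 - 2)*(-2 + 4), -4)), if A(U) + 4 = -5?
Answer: -58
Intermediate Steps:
I(p, b) = 6 (I(p, b) = -2*(-3) = 6)
A(U) = -9 (A(U) = -4 - 5 = -9)
S(n, D) = D/n (S(n, D) = (2*D)/((2*n)) = (2*D)*(1/(2*n)) = D/n)
I(-3, 0)*(A(2) + S((5 - 2)*(-2 + 4), -4)) = 6*(-9 - 4*1/((-2 + 4)*(5 - 2))) = 6*(-9 - 4/(3*2)) = 6*(-9 - 4/6) = 6*(-9 - 4*⅙) = 6*(-9 - ⅔) = 6*(-29/3) = -58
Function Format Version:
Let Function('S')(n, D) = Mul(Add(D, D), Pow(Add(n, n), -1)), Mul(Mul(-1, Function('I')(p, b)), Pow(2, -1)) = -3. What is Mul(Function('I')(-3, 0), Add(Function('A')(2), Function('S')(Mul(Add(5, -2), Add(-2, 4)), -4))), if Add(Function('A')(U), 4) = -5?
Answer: -58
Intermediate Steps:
Function('I')(p, b) = 6 (Function('I')(p, b) = Mul(-2, -3) = 6)
Function('A')(U) = -9 (Function('A')(U) = Add(-4, -5) = -9)
Function('S')(n, D) = Mul(D, Pow(n, -1)) (Function('S')(n, D) = Mul(Mul(2, D), Pow(Mul(2, n), -1)) = Mul(Mul(2, D), Mul(Rational(1, 2), Pow(n, -1))) = Mul(D, Pow(n, -1)))
Mul(Function('I')(-3, 0), Add(Function('A')(2), Function('S')(Mul(Add(5, -2), Add(-2, 4)), -4))) = Mul(6, Add(-9, Mul(-4, Pow(Mul(Add(5, -2), Add(-2, 4)), -1)))) = Mul(6, Add(-9, Mul(-4, Pow(Mul(3, 2), -1)))) = Mul(6, Add(-9, Mul(-4, Pow(6, -1)))) = Mul(6, Add(-9, Mul(-4, Rational(1, 6)))) = Mul(6, Add(-9, Rational(-2, 3))) = Mul(6, Rational(-29, 3)) = -58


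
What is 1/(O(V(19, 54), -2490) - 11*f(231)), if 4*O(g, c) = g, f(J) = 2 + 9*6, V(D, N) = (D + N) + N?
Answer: -4/2337 ≈ -0.0017116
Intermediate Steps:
V(D, N) = D + 2*N
f(J) = 56 (f(J) = 2 + 54 = 56)
O(g, c) = g/4
1/(O(V(19, 54), -2490) - 11*f(231)) = 1/((19 + 2*54)/4 - 11*56) = 1/((19 + 108)/4 - 616) = 1/((¼)*127 - 616) = 1/(127/4 - 616) = 1/(-2337/4) = -4/2337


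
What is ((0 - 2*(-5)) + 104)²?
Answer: 12996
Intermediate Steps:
((0 - 2*(-5)) + 104)² = ((0 + 10) + 104)² = (10 + 104)² = 114² = 12996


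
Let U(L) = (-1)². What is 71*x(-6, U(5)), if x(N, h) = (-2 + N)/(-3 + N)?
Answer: 568/9 ≈ 63.111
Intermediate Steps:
U(L) = 1
x(N, h) = (-2 + N)/(-3 + N)
71*x(-6, U(5)) = 71*((-2 - 6)/(-3 - 6)) = 71*(-8/(-9)) = 71*(-⅑*(-8)) = 71*(8/9) = 568/9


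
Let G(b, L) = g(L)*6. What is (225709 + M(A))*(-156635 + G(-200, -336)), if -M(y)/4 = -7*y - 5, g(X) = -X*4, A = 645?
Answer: -36219975519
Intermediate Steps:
g(X) = -4*X
G(b, L) = -24*L (G(b, L) = -4*L*6 = -24*L)
M(y) = 20 + 28*y (M(y) = -4*(-7*y - 5) = -4*(-5 - 7*y) = 20 + 28*y)
(225709 + M(A))*(-156635 + G(-200, -336)) = (225709 + (20 + 28*645))*(-156635 - 24*(-336)) = (225709 + (20 + 18060))*(-156635 + 8064) = (225709 + 18080)*(-148571) = 243789*(-148571) = -36219975519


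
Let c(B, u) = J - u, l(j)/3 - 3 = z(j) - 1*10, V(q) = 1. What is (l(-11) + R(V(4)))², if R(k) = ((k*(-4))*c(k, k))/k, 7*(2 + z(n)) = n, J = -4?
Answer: 6724/49 ≈ 137.22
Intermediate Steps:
z(n) = -2 + n/7
l(j) = -27 + 3*j/7 (l(j) = 9 + 3*((-2 + j/7) - 1*10) = 9 + 3*((-2 + j/7) - 10) = 9 + 3*(-12 + j/7) = 9 + (-36 + 3*j/7) = -27 + 3*j/7)
c(B, u) = -4 - u
R(k) = 16 + 4*k (R(k) = ((k*(-4))*(-4 - k))/k = ((-4*k)*(-4 - k))/k = (-4*k*(-4 - k))/k = 16 + 4*k)
(l(-11) + R(V(4)))² = ((-27 + (3/7)*(-11)) + (16 + 4*1))² = ((-27 - 33/7) + (16 + 4))² = (-222/7 + 20)² = (-82/7)² = 6724/49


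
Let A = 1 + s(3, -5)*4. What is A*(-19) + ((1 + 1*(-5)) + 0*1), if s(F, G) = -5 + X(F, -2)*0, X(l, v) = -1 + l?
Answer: 357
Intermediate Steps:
s(F, G) = -5 (s(F, G) = -5 + (-1 + F)*0 = -5 + 0 = -5)
A = -19 (A = 1 - 5*4 = 1 - 20 = -19)
A*(-19) + ((1 + 1*(-5)) + 0*1) = -19*(-19) + ((1 + 1*(-5)) + 0*1) = 361 + ((1 - 5) + 0) = 361 + (-4 + 0) = 361 - 4 = 357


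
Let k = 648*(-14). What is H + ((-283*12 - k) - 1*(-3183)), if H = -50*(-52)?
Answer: 11459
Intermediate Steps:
H = 2600
k = -9072
H + ((-283*12 - k) - 1*(-3183)) = 2600 + ((-283*12 - 1*(-9072)) - 1*(-3183)) = 2600 + ((-3396 + 9072) + 3183) = 2600 + (5676 + 3183) = 2600 + 8859 = 11459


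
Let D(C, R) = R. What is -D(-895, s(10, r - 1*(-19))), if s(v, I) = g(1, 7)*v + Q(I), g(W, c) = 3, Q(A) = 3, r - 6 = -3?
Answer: -33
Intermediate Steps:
r = 3 (r = 6 - 3 = 3)
s(v, I) = 3 + 3*v (s(v, I) = 3*v + 3 = 3 + 3*v)
-D(-895, s(10, r - 1*(-19))) = -(3 + 3*10) = -(3 + 30) = -1*33 = -33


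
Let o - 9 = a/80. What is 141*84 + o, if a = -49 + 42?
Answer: 948233/80 ≈ 11853.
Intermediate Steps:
a = -7
o = 713/80 (o = 9 - 7/80 = 713/80 ≈ 8.9125)
141*84 + o = 141*84 + 713/80 = 11844 + 713/80 = 948233/80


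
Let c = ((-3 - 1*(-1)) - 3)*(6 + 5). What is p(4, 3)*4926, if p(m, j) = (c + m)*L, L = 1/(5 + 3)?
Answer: -125613/4 ≈ -31403.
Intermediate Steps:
L = 1/8 ≈ 0.12500
c = -55 (c = ((-3 + 1) - 3)*11 = (-2 - 3)*11 = -5*11 = -55)
p(m, j) = -55/8 + m/8 (p(m, j) = (-55 + m)*(1/8) = -55/8 + m/8)
p(4, 3)*4926 = (-55/8 + (1/8)*4)*4926 = (-55/8 + 1/2)*4926 = -51/8*4926 = -125613/4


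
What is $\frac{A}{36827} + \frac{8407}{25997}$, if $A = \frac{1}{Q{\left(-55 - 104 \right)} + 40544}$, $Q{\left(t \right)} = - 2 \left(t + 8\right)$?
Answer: $\frac{12646109068291}{39105613985074} \approx 0.32338$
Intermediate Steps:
$Q{\left(t \right)} = -16 - 2 t$ ($Q{\left(t \right)} = - 2 \left(8 + t\right) = -16 - 2 t$)
$A = \frac{1}{40846}$ ($A = \frac{1}{\left(-16 - 2 \left(-55 - 104\right)\right) + 40544} = \frac{1}{\left(-16 - -318\right) + 40544} = \frac{1}{\left(-16 + 318\right) + 40544} = \frac{1}{302 + 40544} = \frac{1}{40846} \approx 2.4482 \cdot 10^{-5}$)
$\frac{A}{36827} + \frac{8407}{25997} = \frac{1}{40846 \cdot 36827} + \frac{8407}{25997} = \frac{1}{40846} \cdot \frac{1}{36827} + 8407 \cdot \frac{1}{25997} = \frac{1}{1504235642} + \frac{8407}{25997} = \frac{12646109068291}{39105613985074}$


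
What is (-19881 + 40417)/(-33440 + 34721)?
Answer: 20536/1281 ≈ 16.031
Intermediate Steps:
(-19881 + 40417)/(-33440 + 34721) = 20536/1281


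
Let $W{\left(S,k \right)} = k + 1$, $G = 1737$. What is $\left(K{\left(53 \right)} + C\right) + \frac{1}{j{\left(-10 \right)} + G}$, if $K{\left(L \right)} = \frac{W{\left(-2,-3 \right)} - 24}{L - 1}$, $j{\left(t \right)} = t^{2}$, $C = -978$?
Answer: $- \frac{3595007}{3674} \approx -978.5$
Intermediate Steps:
$W{\left(S,k \right)} = 1 + k$
$K{\left(L \right)} = - \frac{26}{-1 + L}$ ($K{\left(L \right)} = \frac{\left(1 - 3\right) - 24}{L - 1} = \frac{-2 - 24}{-1 + L} = - \frac{26}{-1 + L}$)
$\left(K{\left(53 \right)} + C\right) + \frac{1}{j{\left(-10 \right)} + G} = \left(- \frac{26}{-1 + 53} - 978\right) + \frac{1}{\left(-10\right)^{2} + 1737} = \left(- \frac{26}{52} - 978\right) + \frac{1}{100 + 1737} = \left(\left(-26\right) \frac{1}{52} - 978\right) + \frac{1}{1837} = \left(- \frac{1}{2} - 978\right) + \frac{1}{1837} = - \frac{1957}{2} + \frac{1}{1837} = - \frac{3595007}{3674}$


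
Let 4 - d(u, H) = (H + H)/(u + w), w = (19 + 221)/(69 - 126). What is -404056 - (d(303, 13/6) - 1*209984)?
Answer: -3305308109/17031 ≈ -1.9408e+5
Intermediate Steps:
w = -80/19 (w = 240/(-57) = 240*(-1/57) = -80/19 ≈ -4.2105)
d(u, H) = 4 - 2*H/(-80/19 + u) (d(u, H) = 4 - (H + H)/(u - 80/19) = 4 - 2*H/(-80/19 + u))
-404056 - (d(303, 13/6) - 1*209984) = -404056 - (2*(-160 - 247/6 + 38*303)/(-80 + 19*303) - 1*209984) = -404056 - (2*(-160 - 247/6 + 11514)/(-80 + 5757) - 209984) = -404056 - (2*(-160 - 19*13/6 + 11514)/5677 - 209984) = -404056 - (2*(1/5677)*(-160 - 247/6 + 11514) - 209984) = -404056 - (2*(1/5677)*(67877/6) - 209984) = -404056 - (67877/17031 - 209984) = -404056 - 1*(-3576169627/17031) = -404056 + 3576169627/17031 = -3305308109/17031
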